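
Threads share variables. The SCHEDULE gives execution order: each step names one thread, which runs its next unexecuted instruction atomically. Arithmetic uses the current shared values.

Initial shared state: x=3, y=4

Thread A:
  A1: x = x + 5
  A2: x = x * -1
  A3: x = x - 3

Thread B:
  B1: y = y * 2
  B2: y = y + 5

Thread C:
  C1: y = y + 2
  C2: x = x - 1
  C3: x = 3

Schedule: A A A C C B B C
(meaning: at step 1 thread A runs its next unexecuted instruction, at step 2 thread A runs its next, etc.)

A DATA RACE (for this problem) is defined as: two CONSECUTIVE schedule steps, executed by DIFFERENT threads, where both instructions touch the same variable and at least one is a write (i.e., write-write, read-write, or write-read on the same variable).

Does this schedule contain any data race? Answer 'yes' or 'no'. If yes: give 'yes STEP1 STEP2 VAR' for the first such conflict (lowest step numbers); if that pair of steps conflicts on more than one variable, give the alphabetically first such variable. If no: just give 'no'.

Answer: no

Derivation:
Steps 1,2: same thread (A). No race.
Steps 2,3: same thread (A). No race.
Steps 3,4: A(r=x,w=x) vs C(r=y,w=y). No conflict.
Steps 4,5: same thread (C). No race.
Steps 5,6: C(r=x,w=x) vs B(r=y,w=y). No conflict.
Steps 6,7: same thread (B). No race.
Steps 7,8: B(r=y,w=y) vs C(r=-,w=x). No conflict.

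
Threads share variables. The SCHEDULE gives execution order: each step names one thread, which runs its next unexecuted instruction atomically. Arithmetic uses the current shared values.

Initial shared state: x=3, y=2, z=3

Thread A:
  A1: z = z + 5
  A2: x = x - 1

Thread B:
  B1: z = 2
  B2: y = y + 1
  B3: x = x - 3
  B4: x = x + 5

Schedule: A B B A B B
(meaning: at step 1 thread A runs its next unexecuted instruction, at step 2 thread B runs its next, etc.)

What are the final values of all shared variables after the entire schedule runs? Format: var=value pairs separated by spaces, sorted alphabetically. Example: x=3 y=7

Answer: x=4 y=3 z=2

Derivation:
Step 1: thread A executes A1 (z = z + 5). Shared: x=3 y=2 z=8. PCs: A@1 B@0
Step 2: thread B executes B1 (z = 2). Shared: x=3 y=2 z=2. PCs: A@1 B@1
Step 3: thread B executes B2 (y = y + 1). Shared: x=3 y=3 z=2. PCs: A@1 B@2
Step 4: thread A executes A2 (x = x - 1). Shared: x=2 y=3 z=2. PCs: A@2 B@2
Step 5: thread B executes B3 (x = x - 3). Shared: x=-1 y=3 z=2. PCs: A@2 B@3
Step 6: thread B executes B4 (x = x + 5). Shared: x=4 y=3 z=2. PCs: A@2 B@4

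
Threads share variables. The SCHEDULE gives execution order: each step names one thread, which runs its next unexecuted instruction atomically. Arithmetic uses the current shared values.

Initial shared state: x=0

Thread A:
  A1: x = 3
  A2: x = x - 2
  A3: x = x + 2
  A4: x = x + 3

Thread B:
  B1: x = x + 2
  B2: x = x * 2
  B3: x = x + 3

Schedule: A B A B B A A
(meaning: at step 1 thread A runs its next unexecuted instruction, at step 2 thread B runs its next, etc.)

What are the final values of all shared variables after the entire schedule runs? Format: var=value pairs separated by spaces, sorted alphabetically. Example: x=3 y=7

Answer: x=14

Derivation:
Step 1: thread A executes A1 (x = 3). Shared: x=3. PCs: A@1 B@0
Step 2: thread B executes B1 (x = x + 2). Shared: x=5. PCs: A@1 B@1
Step 3: thread A executes A2 (x = x - 2). Shared: x=3. PCs: A@2 B@1
Step 4: thread B executes B2 (x = x * 2). Shared: x=6. PCs: A@2 B@2
Step 5: thread B executes B3 (x = x + 3). Shared: x=9. PCs: A@2 B@3
Step 6: thread A executes A3 (x = x + 2). Shared: x=11. PCs: A@3 B@3
Step 7: thread A executes A4 (x = x + 3). Shared: x=14. PCs: A@4 B@3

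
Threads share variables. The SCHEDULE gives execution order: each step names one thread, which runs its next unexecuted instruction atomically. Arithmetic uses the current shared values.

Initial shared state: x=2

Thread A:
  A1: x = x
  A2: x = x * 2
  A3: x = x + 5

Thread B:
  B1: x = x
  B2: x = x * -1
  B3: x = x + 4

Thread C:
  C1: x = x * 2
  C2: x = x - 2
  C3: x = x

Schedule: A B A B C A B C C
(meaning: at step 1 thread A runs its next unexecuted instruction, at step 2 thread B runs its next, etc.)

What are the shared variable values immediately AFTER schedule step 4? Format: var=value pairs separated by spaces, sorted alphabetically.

Step 1: thread A executes A1 (x = x). Shared: x=2. PCs: A@1 B@0 C@0
Step 2: thread B executes B1 (x = x). Shared: x=2. PCs: A@1 B@1 C@0
Step 3: thread A executes A2 (x = x * 2). Shared: x=4. PCs: A@2 B@1 C@0
Step 4: thread B executes B2 (x = x * -1). Shared: x=-4. PCs: A@2 B@2 C@0

Answer: x=-4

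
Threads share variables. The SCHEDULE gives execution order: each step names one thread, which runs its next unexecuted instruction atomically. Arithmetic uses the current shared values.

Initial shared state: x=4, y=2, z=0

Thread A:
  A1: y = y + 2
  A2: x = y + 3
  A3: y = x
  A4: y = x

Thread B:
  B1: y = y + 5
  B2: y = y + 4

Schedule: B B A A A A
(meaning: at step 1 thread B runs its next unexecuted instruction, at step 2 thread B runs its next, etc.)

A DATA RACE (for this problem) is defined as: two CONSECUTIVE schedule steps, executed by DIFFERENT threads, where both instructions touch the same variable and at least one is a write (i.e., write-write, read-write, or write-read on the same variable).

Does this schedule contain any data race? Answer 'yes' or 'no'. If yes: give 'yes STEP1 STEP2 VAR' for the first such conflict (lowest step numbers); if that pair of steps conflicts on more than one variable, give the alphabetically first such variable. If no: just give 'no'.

Steps 1,2: same thread (B). No race.
Steps 2,3: B(y = y + 4) vs A(y = y + 2). RACE on y (W-W).
Steps 3,4: same thread (A). No race.
Steps 4,5: same thread (A). No race.
Steps 5,6: same thread (A). No race.
First conflict at steps 2,3.

Answer: yes 2 3 y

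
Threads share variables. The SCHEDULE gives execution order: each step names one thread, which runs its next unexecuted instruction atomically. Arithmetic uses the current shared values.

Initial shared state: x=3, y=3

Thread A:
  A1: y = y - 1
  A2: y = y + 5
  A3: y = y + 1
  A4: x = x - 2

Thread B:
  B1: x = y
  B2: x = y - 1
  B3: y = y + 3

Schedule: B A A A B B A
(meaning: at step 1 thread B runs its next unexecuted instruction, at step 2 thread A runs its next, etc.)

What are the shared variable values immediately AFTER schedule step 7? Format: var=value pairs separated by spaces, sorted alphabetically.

Step 1: thread B executes B1 (x = y). Shared: x=3 y=3. PCs: A@0 B@1
Step 2: thread A executes A1 (y = y - 1). Shared: x=3 y=2. PCs: A@1 B@1
Step 3: thread A executes A2 (y = y + 5). Shared: x=3 y=7. PCs: A@2 B@1
Step 4: thread A executes A3 (y = y + 1). Shared: x=3 y=8. PCs: A@3 B@1
Step 5: thread B executes B2 (x = y - 1). Shared: x=7 y=8. PCs: A@3 B@2
Step 6: thread B executes B3 (y = y + 3). Shared: x=7 y=11. PCs: A@3 B@3
Step 7: thread A executes A4 (x = x - 2). Shared: x=5 y=11. PCs: A@4 B@3

Answer: x=5 y=11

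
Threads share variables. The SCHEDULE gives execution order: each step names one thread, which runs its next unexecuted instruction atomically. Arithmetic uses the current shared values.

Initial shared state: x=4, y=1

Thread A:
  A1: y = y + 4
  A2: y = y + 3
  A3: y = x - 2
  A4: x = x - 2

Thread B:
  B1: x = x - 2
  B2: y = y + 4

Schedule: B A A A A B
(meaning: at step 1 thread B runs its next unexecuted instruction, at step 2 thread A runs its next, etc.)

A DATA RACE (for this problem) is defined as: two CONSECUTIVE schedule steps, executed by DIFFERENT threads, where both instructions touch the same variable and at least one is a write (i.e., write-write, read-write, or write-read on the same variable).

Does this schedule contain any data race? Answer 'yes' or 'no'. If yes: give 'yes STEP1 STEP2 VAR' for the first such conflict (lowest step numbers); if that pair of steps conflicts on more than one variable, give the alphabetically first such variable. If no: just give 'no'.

Steps 1,2: B(r=x,w=x) vs A(r=y,w=y). No conflict.
Steps 2,3: same thread (A). No race.
Steps 3,4: same thread (A). No race.
Steps 4,5: same thread (A). No race.
Steps 5,6: A(r=x,w=x) vs B(r=y,w=y). No conflict.

Answer: no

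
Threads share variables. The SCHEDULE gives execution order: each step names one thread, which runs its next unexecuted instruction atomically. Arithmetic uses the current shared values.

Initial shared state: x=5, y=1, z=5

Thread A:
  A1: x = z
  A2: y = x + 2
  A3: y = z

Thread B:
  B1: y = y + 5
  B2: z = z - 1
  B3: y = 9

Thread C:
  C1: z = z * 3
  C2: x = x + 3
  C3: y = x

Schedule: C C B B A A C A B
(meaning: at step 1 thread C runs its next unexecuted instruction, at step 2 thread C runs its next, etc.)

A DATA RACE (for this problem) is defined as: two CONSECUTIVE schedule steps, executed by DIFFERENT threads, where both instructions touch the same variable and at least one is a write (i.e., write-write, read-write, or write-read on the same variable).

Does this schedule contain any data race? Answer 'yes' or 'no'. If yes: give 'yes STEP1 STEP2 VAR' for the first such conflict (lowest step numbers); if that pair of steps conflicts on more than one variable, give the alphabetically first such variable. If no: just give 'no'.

Steps 1,2: same thread (C). No race.
Steps 2,3: C(r=x,w=x) vs B(r=y,w=y). No conflict.
Steps 3,4: same thread (B). No race.
Steps 4,5: B(z = z - 1) vs A(x = z). RACE on z (W-R).
Steps 5,6: same thread (A). No race.
Steps 6,7: A(y = x + 2) vs C(y = x). RACE on y (W-W).
Steps 7,8: C(y = x) vs A(y = z). RACE on y (W-W).
Steps 8,9: A(y = z) vs B(y = 9). RACE on y (W-W).
First conflict at steps 4,5.

Answer: yes 4 5 z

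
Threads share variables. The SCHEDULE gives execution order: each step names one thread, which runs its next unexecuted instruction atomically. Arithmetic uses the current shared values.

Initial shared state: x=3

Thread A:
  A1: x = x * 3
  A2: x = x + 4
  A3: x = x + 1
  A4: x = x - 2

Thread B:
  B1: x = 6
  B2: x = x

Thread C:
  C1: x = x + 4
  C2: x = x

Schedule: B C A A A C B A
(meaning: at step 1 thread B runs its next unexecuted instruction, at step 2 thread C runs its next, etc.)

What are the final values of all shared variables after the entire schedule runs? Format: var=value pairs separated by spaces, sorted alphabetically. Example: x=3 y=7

Answer: x=33

Derivation:
Step 1: thread B executes B1 (x = 6). Shared: x=6. PCs: A@0 B@1 C@0
Step 2: thread C executes C1 (x = x + 4). Shared: x=10. PCs: A@0 B@1 C@1
Step 3: thread A executes A1 (x = x * 3). Shared: x=30. PCs: A@1 B@1 C@1
Step 4: thread A executes A2 (x = x + 4). Shared: x=34. PCs: A@2 B@1 C@1
Step 5: thread A executes A3 (x = x + 1). Shared: x=35. PCs: A@3 B@1 C@1
Step 6: thread C executes C2 (x = x). Shared: x=35. PCs: A@3 B@1 C@2
Step 7: thread B executes B2 (x = x). Shared: x=35. PCs: A@3 B@2 C@2
Step 8: thread A executes A4 (x = x - 2). Shared: x=33. PCs: A@4 B@2 C@2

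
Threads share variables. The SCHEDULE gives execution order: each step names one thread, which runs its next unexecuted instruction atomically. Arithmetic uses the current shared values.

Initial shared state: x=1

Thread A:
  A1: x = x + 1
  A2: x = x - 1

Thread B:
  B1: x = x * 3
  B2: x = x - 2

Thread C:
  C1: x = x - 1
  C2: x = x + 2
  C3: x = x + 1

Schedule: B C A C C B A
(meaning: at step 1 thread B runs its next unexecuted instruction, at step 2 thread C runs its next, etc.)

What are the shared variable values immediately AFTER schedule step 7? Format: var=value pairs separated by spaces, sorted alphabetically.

Step 1: thread B executes B1 (x = x * 3). Shared: x=3. PCs: A@0 B@1 C@0
Step 2: thread C executes C1 (x = x - 1). Shared: x=2. PCs: A@0 B@1 C@1
Step 3: thread A executes A1 (x = x + 1). Shared: x=3. PCs: A@1 B@1 C@1
Step 4: thread C executes C2 (x = x + 2). Shared: x=5. PCs: A@1 B@1 C@2
Step 5: thread C executes C3 (x = x + 1). Shared: x=6. PCs: A@1 B@1 C@3
Step 6: thread B executes B2 (x = x - 2). Shared: x=4. PCs: A@1 B@2 C@3
Step 7: thread A executes A2 (x = x - 1). Shared: x=3. PCs: A@2 B@2 C@3

Answer: x=3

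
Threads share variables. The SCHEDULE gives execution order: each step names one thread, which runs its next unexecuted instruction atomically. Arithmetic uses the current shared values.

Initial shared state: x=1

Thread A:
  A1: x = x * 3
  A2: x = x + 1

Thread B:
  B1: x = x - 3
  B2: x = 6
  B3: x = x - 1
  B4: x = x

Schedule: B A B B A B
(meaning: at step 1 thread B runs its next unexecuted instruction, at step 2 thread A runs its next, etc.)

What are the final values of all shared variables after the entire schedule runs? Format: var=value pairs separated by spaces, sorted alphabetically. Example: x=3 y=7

Step 1: thread B executes B1 (x = x - 3). Shared: x=-2. PCs: A@0 B@1
Step 2: thread A executes A1 (x = x * 3). Shared: x=-6. PCs: A@1 B@1
Step 3: thread B executes B2 (x = 6). Shared: x=6. PCs: A@1 B@2
Step 4: thread B executes B3 (x = x - 1). Shared: x=5. PCs: A@1 B@3
Step 5: thread A executes A2 (x = x + 1). Shared: x=6. PCs: A@2 B@3
Step 6: thread B executes B4 (x = x). Shared: x=6. PCs: A@2 B@4

Answer: x=6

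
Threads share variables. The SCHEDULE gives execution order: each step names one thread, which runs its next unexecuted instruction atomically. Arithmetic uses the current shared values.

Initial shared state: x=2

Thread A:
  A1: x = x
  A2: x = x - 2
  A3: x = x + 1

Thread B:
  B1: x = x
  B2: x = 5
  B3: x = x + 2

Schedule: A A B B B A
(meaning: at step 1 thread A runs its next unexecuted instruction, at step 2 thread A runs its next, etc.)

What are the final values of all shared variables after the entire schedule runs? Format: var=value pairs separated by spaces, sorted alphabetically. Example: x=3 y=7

Answer: x=8

Derivation:
Step 1: thread A executes A1 (x = x). Shared: x=2. PCs: A@1 B@0
Step 2: thread A executes A2 (x = x - 2). Shared: x=0. PCs: A@2 B@0
Step 3: thread B executes B1 (x = x). Shared: x=0. PCs: A@2 B@1
Step 4: thread B executes B2 (x = 5). Shared: x=5. PCs: A@2 B@2
Step 5: thread B executes B3 (x = x + 2). Shared: x=7. PCs: A@2 B@3
Step 6: thread A executes A3 (x = x + 1). Shared: x=8. PCs: A@3 B@3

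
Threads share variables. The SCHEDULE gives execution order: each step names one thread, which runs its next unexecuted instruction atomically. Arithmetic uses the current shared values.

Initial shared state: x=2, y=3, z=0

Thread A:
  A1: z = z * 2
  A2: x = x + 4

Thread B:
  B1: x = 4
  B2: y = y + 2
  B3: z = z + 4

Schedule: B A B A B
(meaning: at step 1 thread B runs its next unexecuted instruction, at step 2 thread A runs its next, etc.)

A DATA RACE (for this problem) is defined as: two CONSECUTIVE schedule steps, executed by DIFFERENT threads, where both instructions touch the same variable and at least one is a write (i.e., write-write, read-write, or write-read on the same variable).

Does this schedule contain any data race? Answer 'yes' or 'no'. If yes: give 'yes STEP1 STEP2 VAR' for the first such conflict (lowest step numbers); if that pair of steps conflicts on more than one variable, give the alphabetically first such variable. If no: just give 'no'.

Steps 1,2: B(r=-,w=x) vs A(r=z,w=z). No conflict.
Steps 2,3: A(r=z,w=z) vs B(r=y,w=y). No conflict.
Steps 3,4: B(r=y,w=y) vs A(r=x,w=x). No conflict.
Steps 4,5: A(r=x,w=x) vs B(r=z,w=z). No conflict.

Answer: no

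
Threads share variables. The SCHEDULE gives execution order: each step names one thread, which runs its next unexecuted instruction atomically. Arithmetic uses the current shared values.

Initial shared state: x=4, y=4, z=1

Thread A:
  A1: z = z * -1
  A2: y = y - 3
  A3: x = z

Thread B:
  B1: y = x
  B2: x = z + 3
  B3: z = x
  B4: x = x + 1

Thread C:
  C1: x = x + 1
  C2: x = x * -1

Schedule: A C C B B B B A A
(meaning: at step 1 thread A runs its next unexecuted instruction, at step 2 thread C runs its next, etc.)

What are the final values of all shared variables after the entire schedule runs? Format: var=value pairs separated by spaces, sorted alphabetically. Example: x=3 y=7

Step 1: thread A executes A1 (z = z * -1). Shared: x=4 y=4 z=-1. PCs: A@1 B@0 C@0
Step 2: thread C executes C1 (x = x + 1). Shared: x=5 y=4 z=-1. PCs: A@1 B@0 C@1
Step 3: thread C executes C2 (x = x * -1). Shared: x=-5 y=4 z=-1. PCs: A@1 B@0 C@2
Step 4: thread B executes B1 (y = x). Shared: x=-5 y=-5 z=-1. PCs: A@1 B@1 C@2
Step 5: thread B executes B2 (x = z + 3). Shared: x=2 y=-5 z=-1. PCs: A@1 B@2 C@2
Step 6: thread B executes B3 (z = x). Shared: x=2 y=-5 z=2. PCs: A@1 B@3 C@2
Step 7: thread B executes B4 (x = x + 1). Shared: x=3 y=-5 z=2. PCs: A@1 B@4 C@2
Step 8: thread A executes A2 (y = y - 3). Shared: x=3 y=-8 z=2. PCs: A@2 B@4 C@2
Step 9: thread A executes A3 (x = z). Shared: x=2 y=-8 z=2. PCs: A@3 B@4 C@2

Answer: x=2 y=-8 z=2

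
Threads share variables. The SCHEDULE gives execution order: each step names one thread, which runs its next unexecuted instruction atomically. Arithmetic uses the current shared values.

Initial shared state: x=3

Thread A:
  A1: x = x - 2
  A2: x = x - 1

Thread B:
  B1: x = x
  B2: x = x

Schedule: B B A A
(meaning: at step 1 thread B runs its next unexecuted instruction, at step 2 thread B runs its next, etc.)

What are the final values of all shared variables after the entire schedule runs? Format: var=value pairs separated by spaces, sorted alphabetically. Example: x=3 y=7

Answer: x=0

Derivation:
Step 1: thread B executes B1 (x = x). Shared: x=3. PCs: A@0 B@1
Step 2: thread B executes B2 (x = x). Shared: x=3. PCs: A@0 B@2
Step 3: thread A executes A1 (x = x - 2). Shared: x=1. PCs: A@1 B@2
Step 4: thread A executes A2 (x = x - 1). Shared: x=0. PCs: A@2 B@2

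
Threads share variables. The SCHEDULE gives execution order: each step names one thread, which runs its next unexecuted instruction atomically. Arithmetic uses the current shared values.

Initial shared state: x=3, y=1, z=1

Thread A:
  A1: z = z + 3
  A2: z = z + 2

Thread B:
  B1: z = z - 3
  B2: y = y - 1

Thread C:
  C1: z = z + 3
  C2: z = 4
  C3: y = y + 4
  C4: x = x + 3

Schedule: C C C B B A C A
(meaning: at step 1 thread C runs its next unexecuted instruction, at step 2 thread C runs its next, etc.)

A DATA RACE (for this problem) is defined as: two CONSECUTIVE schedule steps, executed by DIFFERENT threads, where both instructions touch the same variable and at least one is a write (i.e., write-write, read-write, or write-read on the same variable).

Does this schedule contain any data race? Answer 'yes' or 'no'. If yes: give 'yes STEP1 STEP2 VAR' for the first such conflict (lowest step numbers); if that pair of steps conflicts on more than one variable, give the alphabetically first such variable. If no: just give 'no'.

Steps 1,2: same thread (C). No race.
Steps 2,3: same thread (C). No race.
Steps 3,4: C(r=y,w=y) vs B(r=z,w=z). No conflict.
Steps 4,5: same thread (B). No race.
Steps 5,6: B(r=y,w=y) vs A(r=z,w=z). No conflict.
Steps 6,7: A(r=z,w=z) vs C(r=x,w=x). No conflict.
Steps 7,8: C(r=x,w=x) vs A(r=z,w=z). No conflict.

Answer: no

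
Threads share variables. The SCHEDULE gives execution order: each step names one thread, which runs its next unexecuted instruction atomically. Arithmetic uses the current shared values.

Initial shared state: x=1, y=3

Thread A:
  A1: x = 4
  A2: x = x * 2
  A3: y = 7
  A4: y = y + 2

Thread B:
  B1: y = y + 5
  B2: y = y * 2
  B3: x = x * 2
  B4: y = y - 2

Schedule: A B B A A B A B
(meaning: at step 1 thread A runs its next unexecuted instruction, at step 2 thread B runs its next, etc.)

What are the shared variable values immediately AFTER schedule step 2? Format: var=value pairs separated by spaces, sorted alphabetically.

Answer: x=4 y=8

Derivation:
Step 1: thread A executes A1 (x = 4). Shared: x=4 y=3. PCs: A@1 B@0
Step 2: thread B executes B1 (y = y + 5). Shared: x=4 y=8. PCs: A@1 B@1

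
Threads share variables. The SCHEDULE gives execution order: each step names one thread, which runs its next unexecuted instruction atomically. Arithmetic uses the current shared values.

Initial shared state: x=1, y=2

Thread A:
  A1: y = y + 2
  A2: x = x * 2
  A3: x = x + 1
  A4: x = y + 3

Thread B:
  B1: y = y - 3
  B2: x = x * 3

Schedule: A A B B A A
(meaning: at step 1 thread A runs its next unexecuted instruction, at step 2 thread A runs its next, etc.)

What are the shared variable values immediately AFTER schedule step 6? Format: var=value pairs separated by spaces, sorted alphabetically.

Answer: x=4 y=1

Derivation:
Step 1: thread A executes A1 (y = y + 2). Shared: x=1 y=4. PCs: A@1 B@0
Step 2: thread A executes A2 (x = x * 2). Shared: x=2 y=4. PCs: A@2 B@0
Step 3: thread B executes B1 (y = y - 3). Shared: x=2 y=1. PCs: A@2 B@1
Step 4: thread B executes B2 (x = x * 3). Shared: x=6 y=1. PCs: A@2 B@2
Step 5: thread A executes A3 (x = x + 1). Shared: x=7 y=1. PCs: A@3 B@2
Step 6: thread A executes A4 (x = y + 3). Shared: x=4 y=1. PCs: A@4 B@2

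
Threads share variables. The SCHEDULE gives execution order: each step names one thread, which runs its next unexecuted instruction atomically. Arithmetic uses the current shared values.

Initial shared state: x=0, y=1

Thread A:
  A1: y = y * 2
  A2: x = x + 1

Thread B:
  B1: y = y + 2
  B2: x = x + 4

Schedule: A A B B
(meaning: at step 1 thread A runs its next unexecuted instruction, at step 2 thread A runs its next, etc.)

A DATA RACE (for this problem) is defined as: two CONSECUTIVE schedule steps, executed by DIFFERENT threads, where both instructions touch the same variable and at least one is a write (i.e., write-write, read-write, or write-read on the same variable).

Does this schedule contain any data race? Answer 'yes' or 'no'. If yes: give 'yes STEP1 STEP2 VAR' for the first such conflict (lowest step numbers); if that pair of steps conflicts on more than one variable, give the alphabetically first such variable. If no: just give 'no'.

Steps 1,2: same thread (A). No race.
Steps 2,3: A(r=x,w=x) vs B(r=y,w=y). No conflict.
Steps 3,4: same thread (B). No race.

Answer: no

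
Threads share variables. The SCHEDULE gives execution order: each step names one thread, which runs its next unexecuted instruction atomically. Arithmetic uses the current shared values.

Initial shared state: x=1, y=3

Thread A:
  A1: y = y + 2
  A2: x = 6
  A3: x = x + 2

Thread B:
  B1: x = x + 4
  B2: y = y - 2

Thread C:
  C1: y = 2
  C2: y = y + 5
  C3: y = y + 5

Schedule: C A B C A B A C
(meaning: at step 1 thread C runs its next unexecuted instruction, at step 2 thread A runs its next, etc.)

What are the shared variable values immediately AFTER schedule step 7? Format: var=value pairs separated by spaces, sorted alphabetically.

Step 1: thread C executes C1 (y = 2). Shared: x=1 y=2. PCs: A@0 B@0 C@1
Step 2: thread A executes A1 (y = y + 2). Shared: x=1 y=4. PCs: A@1 B@0 C@1
Step 3: thread B executes B1 (x = x + 4). Shared: x=5 y=4. PCs: A@1 B@1 C@1
Step 4: thread C executes C2 (y = y + 5). Shared: x=5 y=9. PCs: A@1 B@1 C@2
Step 5: thread A executes A2 (x = 6). Shared: x=6 y=9. PCs: A@2 B@1 C@2
Step 6: thread B executes B2 (y = y - 2). Shared: x=6 y=7. PCs: A@2 B@2 C@2
Step 7: thread A executes A3 (x = x + 2). Shared: x=8 y=7. PCs: A@3 B@2 C@2

Answer: x=8 y=7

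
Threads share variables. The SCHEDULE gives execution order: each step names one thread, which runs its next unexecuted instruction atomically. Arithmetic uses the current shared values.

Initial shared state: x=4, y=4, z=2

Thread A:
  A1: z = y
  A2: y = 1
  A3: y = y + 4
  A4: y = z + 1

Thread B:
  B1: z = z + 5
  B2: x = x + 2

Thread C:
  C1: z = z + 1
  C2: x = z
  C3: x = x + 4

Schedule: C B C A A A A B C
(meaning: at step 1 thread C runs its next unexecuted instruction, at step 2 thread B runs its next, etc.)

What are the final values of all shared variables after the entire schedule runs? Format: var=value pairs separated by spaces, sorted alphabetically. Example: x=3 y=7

Answer: x=14 y=5 z=4

Derivation:
Step 1: thread C executes C1 (z = z + 1). Shared: x=4 y=4 z=3. PCs: A@0 B@0 C@1
Step 2: thread B executes B1 (z = z + 5). Shared: x=4 y=4 z=8. PCs: A@0 B@1 C@1
Step 3: thread C executes C2 (x = z). Shared: x=8 y=4 z=8. PCs: A@0 B@1 C@2
Step 4: thread A executes A1 (z = y). Shared: x=8 y=4 z=4. PCs: A@1 B@1 C@2
Step 5: thread A executes A2 (y = 1). Shared: x=8 y=1 z=4. PCs: A@2 B@1 C@2
Step 6: thread A executes A3 (y = y + 4). Shared: x=8 y=5 z=4. PCs: A@3 B@1 C@2
Step 7: thread A executes A4 (y = z + 1). Shared: x=8 y=5 z=4. PCs: A@4 B@1 C@2
Step 8: thread B executes B2 (x = x + 2). Shared: x=10 y=5 z=4. PCs: A@4 B@2 C@2
Step 9: thread C executes C3 (x = x + 4). Shared: x=14 y=5 z=4. PCs: A@4 B@2 C@3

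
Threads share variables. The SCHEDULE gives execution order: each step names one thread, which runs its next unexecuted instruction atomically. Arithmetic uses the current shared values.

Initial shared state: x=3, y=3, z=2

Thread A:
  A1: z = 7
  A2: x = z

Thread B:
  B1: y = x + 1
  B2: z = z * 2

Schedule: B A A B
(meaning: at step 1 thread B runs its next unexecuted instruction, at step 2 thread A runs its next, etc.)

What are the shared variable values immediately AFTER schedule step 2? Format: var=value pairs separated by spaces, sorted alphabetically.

Step 1: thread B executes B1 (y = x + 1). Shared: x=3 y=4 z=2. PCs: A@0 B@1
Step 2: thread A executes A1 (z = 7). Shared: x=3 y=4 z=7. PCs: A@1 B@1

Answer: x=3 y=4 z=7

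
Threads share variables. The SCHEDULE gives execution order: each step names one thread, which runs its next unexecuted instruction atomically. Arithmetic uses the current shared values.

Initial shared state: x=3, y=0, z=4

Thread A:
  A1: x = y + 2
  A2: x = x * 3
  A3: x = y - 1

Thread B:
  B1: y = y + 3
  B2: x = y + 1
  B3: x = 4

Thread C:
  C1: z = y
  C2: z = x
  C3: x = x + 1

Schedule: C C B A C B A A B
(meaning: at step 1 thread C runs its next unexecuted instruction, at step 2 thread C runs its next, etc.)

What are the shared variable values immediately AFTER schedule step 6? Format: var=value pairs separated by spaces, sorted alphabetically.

Answer: x=4 y=3 z=3

Derivation:
Step 1: thread C executes C1 (z = y). Shared: x=3 y=0 z=0. PCs: A@0 B@0 C@1
Step 2: thread C executes C2 (z = x). Shared: x=3 y=0 z=3. PCs: A@0 B@0 C@2
Step 3: thread B executes B1 (y = y + 3). Shared: x=3 y=3 z=3. PCs: A@0 B@1 C@2
Step 4: thread A executes A1 (x = y + 2). Shared: x=5 y=3 z=3. PCs: A@1 B@1 C@2
Step 5: thread C executes C3 (x = x + 1). Shared: x=6 y=3 z=3. PCs: A@1 B@1 C@3
Step 6: thread B executes B2 (x = y + 1). Shared: x=4 y=3 z=3. PCs: A@1 B@2 C@3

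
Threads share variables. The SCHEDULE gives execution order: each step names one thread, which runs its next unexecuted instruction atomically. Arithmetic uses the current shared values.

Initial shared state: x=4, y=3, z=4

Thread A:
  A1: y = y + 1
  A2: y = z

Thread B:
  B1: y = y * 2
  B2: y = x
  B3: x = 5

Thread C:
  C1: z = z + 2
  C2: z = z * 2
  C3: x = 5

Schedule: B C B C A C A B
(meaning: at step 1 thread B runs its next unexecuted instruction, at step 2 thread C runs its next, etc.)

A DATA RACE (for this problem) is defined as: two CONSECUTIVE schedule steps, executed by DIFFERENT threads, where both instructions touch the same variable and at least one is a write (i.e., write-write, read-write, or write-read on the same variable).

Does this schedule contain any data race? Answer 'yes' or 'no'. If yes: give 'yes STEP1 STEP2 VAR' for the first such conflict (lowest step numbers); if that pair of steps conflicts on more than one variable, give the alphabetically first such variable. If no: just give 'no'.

Answer: no

Derivation:
Steps 1,2: B(r=y,w=y) vs C(r=z,w=z). No conflict.
Steps 2,3: C(r=z,w=z) vs B(r=x,w=y). No conflict.
Steps 3,4: B(r=x,w=y) vs C(r=z,w=z). No conflict.
Steps 4,5: C(r=z,w=z) vs A(r=y,w=y). No conflict.
Steps 5,6: A(r=y,w=y) vs C(r=-,w=x). No conflict.
Steps 6,7: C(r=-,w=x) vs A(r=z,w=y). No conflict.
Steps 7,8: A(r=z,w=y) vs B(r=-,w=x). No conflict.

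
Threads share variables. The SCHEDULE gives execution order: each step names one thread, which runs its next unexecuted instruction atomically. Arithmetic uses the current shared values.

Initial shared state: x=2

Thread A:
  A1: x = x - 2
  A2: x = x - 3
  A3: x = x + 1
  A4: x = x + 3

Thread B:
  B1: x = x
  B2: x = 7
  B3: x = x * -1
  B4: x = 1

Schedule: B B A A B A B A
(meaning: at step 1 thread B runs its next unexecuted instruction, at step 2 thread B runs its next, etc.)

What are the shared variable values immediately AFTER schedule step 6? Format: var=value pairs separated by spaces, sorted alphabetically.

Answer: x=-1

Derivation:
Step 1: thread B executes B1 (x = x). Shared: x=2. PCs: A@0 B@1
Step 2: thread B executes B2 (x = 7). Shared: x=7. PCs: A@0 B@2
Step 3: thread A executes A1 (x = x - 2). Shared: x=5. PCs: A@1 B@2
Step 4: thread A executes A2 (x = x - 3). Shared: x=2. PCs: A@2 B@2
Step 5: thread B executes B3 (x = x * -1). Shared: x=-2. PCs: A@2 B@3
Step 6: thread A executes A3 (x = x + 1). Shared: x=-1. PCs: A@3 B@3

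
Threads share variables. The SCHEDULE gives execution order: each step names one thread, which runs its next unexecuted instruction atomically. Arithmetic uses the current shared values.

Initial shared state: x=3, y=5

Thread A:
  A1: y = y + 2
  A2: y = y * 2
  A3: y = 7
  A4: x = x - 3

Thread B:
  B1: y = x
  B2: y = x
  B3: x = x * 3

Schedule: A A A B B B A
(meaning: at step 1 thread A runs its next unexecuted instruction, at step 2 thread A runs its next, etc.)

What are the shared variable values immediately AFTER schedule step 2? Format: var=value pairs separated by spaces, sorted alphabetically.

Step 1: thread A executes A1 (y = y + 2). Shared: x=3 y=7. PCs: A@1 B@0
Step 2: thread A executes A2 (y = y * 2). Shared: x=3 y=14. PCs: A@2 B@0

Answer: x=3 y=14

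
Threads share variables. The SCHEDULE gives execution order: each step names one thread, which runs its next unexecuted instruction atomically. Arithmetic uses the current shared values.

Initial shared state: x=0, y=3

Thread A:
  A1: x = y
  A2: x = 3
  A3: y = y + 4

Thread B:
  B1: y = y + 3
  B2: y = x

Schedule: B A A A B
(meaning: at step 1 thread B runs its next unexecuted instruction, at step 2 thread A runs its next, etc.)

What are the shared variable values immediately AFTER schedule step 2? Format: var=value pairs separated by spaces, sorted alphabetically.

Answer: x=6 y=6

Derivation:
Step 1: thread B executes B1 (y = y + 3). Shared: x=0 y=6. PCs: A@0 B@1
Step 2: thread A executes A1 (x = y). Shared: x=6 y=6. PCs: A@1 B@1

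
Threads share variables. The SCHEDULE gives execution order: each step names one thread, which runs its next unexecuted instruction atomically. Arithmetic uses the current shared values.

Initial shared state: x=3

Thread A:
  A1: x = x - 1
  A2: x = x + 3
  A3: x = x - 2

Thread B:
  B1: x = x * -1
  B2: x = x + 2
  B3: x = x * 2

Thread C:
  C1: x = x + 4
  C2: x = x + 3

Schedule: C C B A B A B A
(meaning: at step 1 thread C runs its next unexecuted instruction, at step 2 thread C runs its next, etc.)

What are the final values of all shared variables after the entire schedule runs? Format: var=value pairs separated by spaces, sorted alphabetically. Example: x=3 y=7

Step 1: thread C executes C1 (x = x + 4). Shared: x=7. PCs: A@0 B@0 C@1
Step 2: thread C executes C2 (x = x + 3). Shared: x=10. PCs: A@0 B@0 C@2
Step 3: thread B executes B1 (x = x * -1). Shared: x=-10. PCs: A@0 B@1 C@2
Step 4: thread A executes A1 (x = x - 1). Shared: x=-11. PCs: A@1 B@1 C@2
Step 5: thread B executes B2 (x = x + 2). Shared: x=-9. PCs: A@1 B@2 C@2
Step 6: thread A executes A2 (x = x + 3). Shared: x=-6. PCs: A@2 B@2 C@2
Step 7: thread B executes B3 (x = x * 2). Shared: x=-12. PCs: A@2 B@3 C@2
Step 8: thread A executes A3 (x = x - 2). Shared: x=-14. PCs: A@3 B@3 C@2

Answer: x=-14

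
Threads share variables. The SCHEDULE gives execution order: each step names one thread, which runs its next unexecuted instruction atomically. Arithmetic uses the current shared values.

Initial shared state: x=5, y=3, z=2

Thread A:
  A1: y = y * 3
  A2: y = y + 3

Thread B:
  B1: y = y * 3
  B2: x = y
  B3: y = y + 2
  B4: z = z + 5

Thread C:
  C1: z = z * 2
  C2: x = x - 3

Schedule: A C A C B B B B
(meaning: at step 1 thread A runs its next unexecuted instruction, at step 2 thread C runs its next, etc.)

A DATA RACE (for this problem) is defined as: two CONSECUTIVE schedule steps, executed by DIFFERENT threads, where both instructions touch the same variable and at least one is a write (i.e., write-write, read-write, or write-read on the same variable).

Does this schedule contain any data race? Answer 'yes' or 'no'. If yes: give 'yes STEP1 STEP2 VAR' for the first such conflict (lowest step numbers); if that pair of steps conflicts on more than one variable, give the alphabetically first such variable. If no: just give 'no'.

Steps 1,2: A(r=y,w=y) vs C(r=z,w=z). No conflict.
Steps 2,3: C(r=z,w=z) vs A(r=y,w=y). No conflict.
Steps 3,4: A(r=y,w=y) vs C(r=x,w=x). No conflict.
Steps 4,5: C(r=x,w=x) vs B(r=y,w=y). No conflict.
Steps 5,6: same thread (B). No race.
Steps 6,7: same thread (B). No race.
Steps 7,8: same thread (B). No race.

Answer: no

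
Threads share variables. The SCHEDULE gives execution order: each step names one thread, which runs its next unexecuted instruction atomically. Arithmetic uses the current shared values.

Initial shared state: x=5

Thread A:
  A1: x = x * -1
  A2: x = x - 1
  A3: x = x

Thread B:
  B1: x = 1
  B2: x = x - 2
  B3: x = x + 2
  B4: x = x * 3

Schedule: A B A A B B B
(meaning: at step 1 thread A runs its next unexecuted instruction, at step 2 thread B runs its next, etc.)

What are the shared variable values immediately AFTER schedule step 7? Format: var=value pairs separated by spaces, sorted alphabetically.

Answer: x=0

Derivation:
Step 1: thread A executes A1 (x = x * -1). Shared: x=-5. PCs: A@1 B@0
Step 2: thread B executes B1 (x = 1). Shared: x=1. PCs: A@1 B@1
Step 3: thread A executes A2 (x = x - 1). Shared: x=0. PCs: A@2 B@1
Step 4: thread A executes A3 (x = x). Shared: x=0. PCs: A@3 B@1
Step 5: thread B executes B2 (x = x - 2). Shared: x=-2. PCs: A@3 B@2
Step 6: thread B executes B3 (x = x + 2). Shared: x=0. PCs: A@3 B@3
Step 7: thread B executes B4 (x = x * 3). Shared: x=0. PCs: A@3 B@4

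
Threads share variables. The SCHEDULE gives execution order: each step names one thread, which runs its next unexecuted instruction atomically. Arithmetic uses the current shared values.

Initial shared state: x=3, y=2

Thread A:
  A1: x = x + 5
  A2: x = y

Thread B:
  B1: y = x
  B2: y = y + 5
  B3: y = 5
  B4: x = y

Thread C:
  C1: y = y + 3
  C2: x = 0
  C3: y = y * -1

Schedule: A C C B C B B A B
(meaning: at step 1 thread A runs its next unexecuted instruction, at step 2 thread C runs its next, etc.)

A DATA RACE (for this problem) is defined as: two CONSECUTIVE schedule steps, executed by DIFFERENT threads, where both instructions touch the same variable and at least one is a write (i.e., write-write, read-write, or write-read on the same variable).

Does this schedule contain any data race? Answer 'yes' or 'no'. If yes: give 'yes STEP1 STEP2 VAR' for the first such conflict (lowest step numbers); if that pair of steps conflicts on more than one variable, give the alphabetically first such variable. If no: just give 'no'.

Answer: yes 3 4 x

Derivation:
Steps 1,2: A(r=x,w=x) vs C(r=y,w=y). No conflict.
Steps 2,3: same thread (C). No race.
Steps 3,4: C(x = 0) vs B(y = x). RACE on x (W-R).
Steps 4,5: B(y = x) vs C(y = y * -1). RACE on y (W-W).
Steps 5,6: C(y = y * -1) vs B(y = y + 5). RACE on y (W-W).
Steps 6,7: same thread (B). No race.
Steps 7,8: B(y = 5) vs A(x = y). RACE on y (W-R).
Steps 8,9: A(x = y) vs B(x = y). RACE on x (W-W).
First conflict at steps 3,4.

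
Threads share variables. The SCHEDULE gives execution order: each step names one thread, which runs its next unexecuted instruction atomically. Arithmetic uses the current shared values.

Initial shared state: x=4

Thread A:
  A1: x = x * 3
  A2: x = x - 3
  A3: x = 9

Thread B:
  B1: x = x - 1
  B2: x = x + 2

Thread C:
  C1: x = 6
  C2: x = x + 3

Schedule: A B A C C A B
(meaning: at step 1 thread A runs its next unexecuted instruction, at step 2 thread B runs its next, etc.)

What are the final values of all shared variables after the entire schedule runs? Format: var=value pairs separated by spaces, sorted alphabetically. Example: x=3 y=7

Answer: x=11

Derivation:
Step 1: thread A executes A1 (x = x * 3). Shared: x=12. PCs: A@1 B@0 C@0
Step 2: thread B executes B1 (x = x - 1). Shared: x=11. PCs: A@1 B@1 C@0
Step 3: thread A executes A2 (x = x - 3). Shared: x=8. PCs: A@2 B@1 C@0
Step 4: thread C executes C1 (x = 6). Shared: x=6. PCs: A@2 B@1 C@1
Step 5: thread C executes C2 (x = x + 3). Shared: x=9. PCs: A@2 B@1 C@2
Step 6: thread A executes A3 (x = 9). Shared: x=9. PCs: A@3 B@1 C@2
Step 7: thread B executes B2 (x = x + 2). Shared: x=11. PCs: A@3 B@2 C@2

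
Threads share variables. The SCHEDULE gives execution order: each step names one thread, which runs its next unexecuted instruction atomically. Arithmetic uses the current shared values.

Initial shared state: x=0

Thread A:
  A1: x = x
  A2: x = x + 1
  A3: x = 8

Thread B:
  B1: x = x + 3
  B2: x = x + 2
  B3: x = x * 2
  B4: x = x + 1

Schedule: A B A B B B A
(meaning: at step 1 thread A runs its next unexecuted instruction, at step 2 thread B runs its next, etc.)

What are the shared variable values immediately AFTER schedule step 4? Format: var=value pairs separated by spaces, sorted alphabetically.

Answer: x=6

Derivation:
Step 1: thread A executes A1 (x = x). Shared: x=0. PCs: A@1 B@0
Step 2: thread B executes B1 (x = x + 3). Shared: x=3. PCs: A@1 B@1
Step 3: thread A executes A2 (x = x + 1). Shared: x=4. PCs: A@2 B@1
Step 4: thread B executes B2 (x = x + 2). Shared: x=6. PCs: A@2 B@2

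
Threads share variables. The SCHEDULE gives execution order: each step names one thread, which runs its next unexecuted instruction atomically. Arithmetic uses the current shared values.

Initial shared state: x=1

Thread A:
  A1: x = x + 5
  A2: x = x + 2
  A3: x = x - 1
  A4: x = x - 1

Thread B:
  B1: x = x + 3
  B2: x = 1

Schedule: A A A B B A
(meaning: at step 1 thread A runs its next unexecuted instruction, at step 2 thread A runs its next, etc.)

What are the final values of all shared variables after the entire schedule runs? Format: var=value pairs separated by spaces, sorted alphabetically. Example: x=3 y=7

Step 1: thread A executes A1 (x = x + 5). Shared: x=6. PCs: A@1 B@0
Step 2: thread A executes A2 (x = x + 2). Shared: x=8. PCs: A@2 B@0
Step 3: thread A executes A3 (x = x - 1). Shared: x=7. PCs: A@3 B@0
Step 4: thread B executes B1 (x = x + 3). Shared: x=10. PCs: A@3 B@1
Step 5: thread B executes B2 (x = 1). Shared: x=1. PCs: A@3 B@2
Step 6: thread A executes A4 (x = x - 1). Shared: x=0. PCs: A@4 B@2

Answer: x=0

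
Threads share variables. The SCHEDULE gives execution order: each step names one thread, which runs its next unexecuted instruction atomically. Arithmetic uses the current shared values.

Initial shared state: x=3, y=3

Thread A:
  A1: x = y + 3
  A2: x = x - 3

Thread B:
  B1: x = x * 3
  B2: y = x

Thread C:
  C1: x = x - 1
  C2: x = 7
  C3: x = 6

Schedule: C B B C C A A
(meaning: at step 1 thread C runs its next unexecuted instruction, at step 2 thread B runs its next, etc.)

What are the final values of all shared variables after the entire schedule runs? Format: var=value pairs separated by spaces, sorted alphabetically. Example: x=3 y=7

Answer: x=6 y=6

Derivation:
Step 1: thread C executes C1 (x = x - 1). Shared: x=2 y=3. PCs: A@0 B@0 C@1
Step 2: thread B executes B1 (x = x * 3). Shared: x=6 y=3. PCs: A@0 B@1 C@1
Step 3: thread B executes B2 (y = x). Shared: x=6 y=6. PCs: A@0 B@2 C@1
Step 4: thread C executes C2 (x = 7). Shared: x=7 y=6. PCs: A@0 B@2 C@2
Step 5: thread C executes C3 (x = 6). Shared: x=6 y=6. PCs: A@0 B@2 C@3
Step 6: thread A executes A1 (x = y + 3). Shared: x=9 y=6. PCs: A@1 B@2 C@3
Step 7: thread A executes A2 (x = x - 3). Shared: x=6 y=6. PCs: A@2 B@2 C@3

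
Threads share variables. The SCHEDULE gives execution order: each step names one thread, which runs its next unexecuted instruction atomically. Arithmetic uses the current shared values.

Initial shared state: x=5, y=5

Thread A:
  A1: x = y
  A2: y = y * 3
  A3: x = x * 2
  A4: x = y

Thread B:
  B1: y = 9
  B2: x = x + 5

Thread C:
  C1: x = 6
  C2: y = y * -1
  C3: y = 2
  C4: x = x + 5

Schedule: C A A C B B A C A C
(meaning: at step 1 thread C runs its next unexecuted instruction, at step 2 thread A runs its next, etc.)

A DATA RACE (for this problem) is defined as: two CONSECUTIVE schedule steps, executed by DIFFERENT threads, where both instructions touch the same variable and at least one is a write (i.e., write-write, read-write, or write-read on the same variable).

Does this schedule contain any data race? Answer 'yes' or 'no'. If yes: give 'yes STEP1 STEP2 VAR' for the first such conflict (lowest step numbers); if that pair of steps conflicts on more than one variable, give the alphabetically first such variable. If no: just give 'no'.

Answer: yes 1 2 x

Derivation:
Steps 1,2: C(x = 6) vs A(x = y). RACE on x (W-W).
Steps 2,3: same thread (A). No race.
Steps 3,4: A(y = y * 3) vs C(y = y * -1). RACE on y (W-W).
Steps 4,5: C(y = y * -1) vs B(y = 9). RACE on y (W-W).
Steps 5,6: same thread (B). No race.
Steps 6,7: B(x = x + 5) vs A(x = x * 2). RACE on x (W-W).
Steps 7,8: A(r=x,w=x) vs C(r=-,w=y). No conflict.
Steps 8,9: C(y = 2) vs A(x = y). RACE on y (W-R).
Steps 9,10: A(x = y) vs C(x = x + 5). RACE on x (W-W).
First conflict at steps 1,2.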